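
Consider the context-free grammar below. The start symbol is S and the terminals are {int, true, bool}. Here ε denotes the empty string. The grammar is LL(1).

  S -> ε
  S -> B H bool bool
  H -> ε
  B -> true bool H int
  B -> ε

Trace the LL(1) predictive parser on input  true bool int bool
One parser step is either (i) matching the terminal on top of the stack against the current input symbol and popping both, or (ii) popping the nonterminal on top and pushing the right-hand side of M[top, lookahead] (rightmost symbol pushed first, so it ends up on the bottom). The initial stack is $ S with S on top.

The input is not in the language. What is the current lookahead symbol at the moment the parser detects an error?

     Stack                          Input                 Action
  1  $ S                            true bool int bool $  expand S -> B H bool bool
  2  $ bool bool H B                true bool int bool $  expand B -> true bool H int
  3  $ bool bool H int H bool true  true bool int bool $  match true
  4  $ bool bool H int H bool       bool int bool $       match bool
  5  $ bool bool H int H            int bool $            expand H -> ε
  6  $ bool bool H int              int bool $            match int
  7  $ bool bool H                  bool $                expand H -> ε
  8  $ bool bool                    bool $                match bool
  9  $ bool                         $                     error: top is terminal bool but lookahead is $

$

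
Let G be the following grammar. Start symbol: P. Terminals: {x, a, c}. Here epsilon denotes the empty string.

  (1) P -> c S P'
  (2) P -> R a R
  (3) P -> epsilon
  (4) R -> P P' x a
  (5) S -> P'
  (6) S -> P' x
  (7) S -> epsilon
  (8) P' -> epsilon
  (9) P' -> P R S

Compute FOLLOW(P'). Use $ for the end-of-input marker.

{$, c, x}

FIRST(P) = {epsilon, c, x}  (via R a R)
FIRST(R) = {c, x}  (via P P' x a)
FIRST(P') = {epsilon, c, x}  (via P R S)
FIRST(S) = {epsilon, c, x}  (via P', P' x)
FOLLOW(P) includes $ since P is the start symbol.
FOLLOW(P): in R->P P' x a, P is followed by P' x a with FIRST {c, x}; in P'->P R S, P is followed by R S with FIRST {c, x}. Thus FOLLOW(P) = {$, c, x}.
FOLLOW(R): in P->R a R (occurrence 1), R is followed by a R with FIRST {a}; in P->R a R (occurrence 2), the suffix after R is empty, so FOLLOW(R) ⊇ FOLLOW(P) = {$, c, x}; in P'->P R S, R is followed by S with FIRST {epsilon, c, x}; in P'->P R S, the suffix after R is nullable, so FOLLOW(R) ⊇ FOLLOW(P') = {$, c, x}. Thus FOLLOW(R) = {$, a, c, x}.
FOLLOW(S): in P->c S P', S is followed by P' with FIRST {epsilon, c, x}; in P->c S P', the suffix after S is nullable, so FOLLOW(S) ⊇ FOLLOW(P) = {$, c, x}; in P'->P R S, the suffix after S is empty, so FOLLOW(S) ⊇ FOLLOW(P') = {$, c, x}. Thus FOLLOW(S) = {$, c, x}.
FOLLOW(P'): in P->c S P', the suffix after P' is empty, so FOLLOW(P') ⊇ FOLLOW(P) = {$, c, x}; in R->P P' x a, P' is followed by x a with FIRST {x}; in S->P', the suffix after P' is empty, so FOLLOW(P') ⊇ FOLLOW(S) = {$, c, x}; in S->P' x, P' is followed by x with FIRST {x}. Thus FOLLOW(P') = {$, c, x}.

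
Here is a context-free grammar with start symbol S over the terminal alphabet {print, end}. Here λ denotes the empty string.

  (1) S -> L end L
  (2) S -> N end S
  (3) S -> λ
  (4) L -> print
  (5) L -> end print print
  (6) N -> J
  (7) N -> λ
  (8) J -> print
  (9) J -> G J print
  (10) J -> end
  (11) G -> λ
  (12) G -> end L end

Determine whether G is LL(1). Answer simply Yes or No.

No

FIRST(S) = {λ, end, print}
FIRST(L) = {end, print}
FIRST(N) = {λ, end, print}
FIRST(J) = {end, print}
FIRST(G) = {λ, end}
FOLLOW(S) = {$}
FOLLOW(L) = {$, end}
FOLLOW(N) = {end}
FOLLOW(J) = {end, print}
FOLLOW(G) = {end, print}
Cell M[G, end] receives both G -> λ and G -> end L end — the grammar is not LL(1).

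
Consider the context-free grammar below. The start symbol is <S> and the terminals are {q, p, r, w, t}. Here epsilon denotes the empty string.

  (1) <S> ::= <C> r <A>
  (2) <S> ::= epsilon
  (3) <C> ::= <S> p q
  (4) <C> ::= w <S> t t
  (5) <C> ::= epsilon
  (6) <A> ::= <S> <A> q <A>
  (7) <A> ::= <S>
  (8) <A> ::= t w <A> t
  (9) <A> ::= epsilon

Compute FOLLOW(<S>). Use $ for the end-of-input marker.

FIRST(<S>): from <S>::=<C> r <A> we get {p, r, w}; from <S>::=epsilon we get {epsilon}. So FIRST(<S>) = {epsilon, p, r, w}.
FIRST(<C>): from <C>::=<S> p q we get {p, r, w}; from <C>::=w <S> t t we get {w}; from <C>::=epsilon we get {epsilon}. So FIRST(<C>) = {epsilon, p, r, w}.
FIRST(<A>): from <A>::=<S> <A> q <A> we get {p, q, r, t, w}; from <A>::=<S> we get {epsilon, p, r, w}; from <A>::=t w <A> t we get {t}; from <A>::=epsilon we get {epsilon}. So FIRST(<A>) = {epsilon, p, q, r, t, w}.
FOLLOW(<S>) includes $ since <S> is the start symbol.
FOLLOW(<C>): in <S>::=<C> r <A>, <C> is followed by r <A> with FIRST {r}. Thus FOLLOW(<C>) = {r}.
FOLLOW(<S>): in <C>::=<S> p q, <S> is followed by p q with FIRST {p}; in <C>::=w <S> t t, <S> is followed by t t with FIRST {t}; in <A>::=<S> <A> q <A>, <S> is followed by <A> q <A> with FIRST {p, q, r, t, w}; in <A>::=<S>, the suffix after <S> is empty, so FOLLOW(<S>) ⊇ FOLLOW(<A>) = {$, p, q, r, t, w}. Thus FOLLOW(<S>) = {$, p, q, r, t, w}.
FOLLOW(<A>): in <S>::=<C> r <A>, the suffix after <A> is empty, so FOLLOW(<A>) ⊇ FOLLOW(<S>) = {$, p, q, r, t, w}; in <A>::=<S> <A> q <A> (occurrence 1), <A> is followed by q <A> with FIRST {q}; in <A>::=<S> <A> q <A> (occurrence 2), the suffix after <A> is empty (adds nothing new); in <A>::=t w <A> t, <A> is followed by t with FIRST {t}. Thus FOLLOW(<A>) = {$, p, q, r, t, w}.

{$, p, q, r, t, w}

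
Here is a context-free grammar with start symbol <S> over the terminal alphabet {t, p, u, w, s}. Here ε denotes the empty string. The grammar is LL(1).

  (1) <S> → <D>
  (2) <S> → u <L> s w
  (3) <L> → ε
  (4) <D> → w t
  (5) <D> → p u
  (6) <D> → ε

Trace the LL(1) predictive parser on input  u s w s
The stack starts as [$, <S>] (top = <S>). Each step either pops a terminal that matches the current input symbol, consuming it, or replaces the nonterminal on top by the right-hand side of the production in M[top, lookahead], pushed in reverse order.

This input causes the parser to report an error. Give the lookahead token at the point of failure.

step 1: stack=$ <S>  input=u s w s $  — expand <S> → u <L> s w
step 2: stack=$ w s <L> u  input=u s w s $  — match u
step 3: stack=$ w s <L>  input=s w s $  — expand <L> → ε
step 4: stack=$ w s  input=s w s $  — match s
step 5: stack=$ w  input=w s $  — match w
step 6: stack=$  input=s $  — error: stack empty but input remains

s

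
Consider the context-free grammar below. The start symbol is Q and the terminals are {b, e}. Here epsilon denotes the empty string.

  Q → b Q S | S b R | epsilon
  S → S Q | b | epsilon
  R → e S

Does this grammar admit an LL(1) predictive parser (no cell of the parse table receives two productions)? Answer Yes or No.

FIRST(Q) = {epsilon, b}
FIRST(S) = {epsilon, b}
FIRST(R) = {e}
FOLLOW(Q) = {$, b}
FOLLOW(S) = {$, b}
FOLLOW(R) = {$, b}
Cell M[Q, b] receives both Q → b Q S and Q → S b R and Q → epsilon — the grammar is not LL(1).

No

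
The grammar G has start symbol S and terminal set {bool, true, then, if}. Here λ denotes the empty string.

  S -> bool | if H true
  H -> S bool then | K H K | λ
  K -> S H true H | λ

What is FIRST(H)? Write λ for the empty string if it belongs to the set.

FIRST(S): from S->bool we get {bool}; from S->if H true we get {if}. So FIRST(S) = {bool, if}.
FIRST(K): from K->S H true H we get {bool, if}; from K->λ we get {λ}. So FIRST(K) = {λ, bool, if}.
FIRST(H): from H->S bool then we get {bool, if}; from H->K H K we get {λ, bool, if}; from H->λ we get {λ}. So FIRST(H) = {λ, bool, if}.

{λ, bool, if}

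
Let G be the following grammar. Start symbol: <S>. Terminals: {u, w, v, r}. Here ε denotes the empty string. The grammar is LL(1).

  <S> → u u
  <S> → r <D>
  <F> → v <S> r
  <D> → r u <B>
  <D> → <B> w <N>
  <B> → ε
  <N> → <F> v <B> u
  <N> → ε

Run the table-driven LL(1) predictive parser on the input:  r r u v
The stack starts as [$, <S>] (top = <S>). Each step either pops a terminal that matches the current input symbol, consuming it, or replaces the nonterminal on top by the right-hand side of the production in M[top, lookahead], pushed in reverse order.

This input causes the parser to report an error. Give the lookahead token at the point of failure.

step 1: stack=$ <S>  input=r r u v $  — expand <S> → r <D>
step 2: stack=$ <D> r  input=r r u v $  — match r
step 3: stack=$ <D>  input=r u v $  — expand <D> → r u <B>
step 4: stack=$ <B> u r  input=r u v $  — match r
step 5: stack=$ <B> u  input=u v $  — match u
step 6: stack=$ <B>  input=v $  — error: M[<B>, v] is empty

v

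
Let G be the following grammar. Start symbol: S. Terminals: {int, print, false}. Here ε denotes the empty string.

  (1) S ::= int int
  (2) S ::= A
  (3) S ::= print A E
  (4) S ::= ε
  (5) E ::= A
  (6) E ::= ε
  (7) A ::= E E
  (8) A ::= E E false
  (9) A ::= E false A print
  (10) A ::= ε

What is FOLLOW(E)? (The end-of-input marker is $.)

FIRST(S) = {ε, false, int, print}  (via A)
FIRST(E) = {ε, false}  (via A)
FIRST(A) = {ε, false}  (via E E, E E false, E false A print)
FOLLOW(S) includes $ since S is the start symbol.
FOLLOW(S): S appears on no right-hand side. Thus FOLLOW(S) = {$}.
FOLLOW(E): in S::=print A E, the suffix after E is empty, so FOLLOW(E) ⊇ FOLLOW(S) = {$}; in A::=E E (occurrence 1), E is followed by E with FIRST {ε, false}; in A::=E E (occurrence 1), the suffix after E is nullable, so FOLLOW(E) ⊇ FOLLOW(A) = {$, false, print}; in A::=E E (occurrence 2), the suffix after E is empty, so FOLLOW(E) ⊇ FOLLOW(A) = {$, false, print}; in A::=E E false (occurrence 1), E is followed by E false with FIRST {false}; in A::=E E false (occurrence 2), E is followed by false with FIRST {false}; in A::=E false A print, E is followed by false A print with FIRST {false}. Thus FOLLOW(E) = {$, false, print}.
FOLLOW(A): in S::=A, the suffix after A is empty, so FOLLOW(A) ⊇ FOLLOW(S) = {$}; in S::=print A E, A is followed by E with FIRST {ε, false}; in S::=print A E, the suffix after A is nullable, so FOLLOW(A) ⊇ FOLLOW(S) = {$}; in E::=A, the suffix after A is empty, so FOLLOW(A) ⊇ FOLLOW(E) = {$, false, print}; in A::=E false A print, A is followed by print with FIRST {print}. Thus FOLLOW(A) = {$, false, print}.

{$, false, print}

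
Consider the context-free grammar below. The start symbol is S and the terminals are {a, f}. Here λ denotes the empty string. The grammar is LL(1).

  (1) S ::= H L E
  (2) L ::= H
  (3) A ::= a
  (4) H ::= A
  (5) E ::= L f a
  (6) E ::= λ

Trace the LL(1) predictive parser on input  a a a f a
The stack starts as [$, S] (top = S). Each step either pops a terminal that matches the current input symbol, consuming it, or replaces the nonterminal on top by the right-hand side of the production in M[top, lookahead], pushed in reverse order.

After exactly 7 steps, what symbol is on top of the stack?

     Stack    Input        Action
  1  $ S      a a a f a $  expand S ::= H L E
  2  $ E L H  a a a f a $  expand H ::= A
  3  $ E L A  a a a f a $  expand A ::= a
  4  $ E L a  a a a f a $  match a
  5  $ E L    a a f a $    expand L ::= H
  6  $ E H    a a f a $    expand H ::= A
  7  $ E A    a a f a $    expand A ::= a
Stack after step 7: $ E a (top = a).

a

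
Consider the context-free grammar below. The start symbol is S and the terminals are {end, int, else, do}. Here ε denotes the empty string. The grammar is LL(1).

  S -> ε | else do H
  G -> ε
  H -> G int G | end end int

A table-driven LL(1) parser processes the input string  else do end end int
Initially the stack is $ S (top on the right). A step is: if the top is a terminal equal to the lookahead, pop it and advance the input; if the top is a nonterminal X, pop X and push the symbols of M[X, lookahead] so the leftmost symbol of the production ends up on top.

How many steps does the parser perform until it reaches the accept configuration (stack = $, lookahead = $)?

step 1: stack=$ S  input=else do end end int $  — expand S -> else do H
step 2: stack=$ H do else  input=else do end end int $  — match else
step 3: stack=$ H do  input=do end end int $  — match do
step 4: stack=$ H  input=end end int $  — expand H -> end end int
step 5: stack=$ int end end  input=end end int $  — match end
step 6: stack=$ int end  input=end int $  — match end
step 7: stack=$ int  input=int $  — match int
Accept reached after 7 steps.

7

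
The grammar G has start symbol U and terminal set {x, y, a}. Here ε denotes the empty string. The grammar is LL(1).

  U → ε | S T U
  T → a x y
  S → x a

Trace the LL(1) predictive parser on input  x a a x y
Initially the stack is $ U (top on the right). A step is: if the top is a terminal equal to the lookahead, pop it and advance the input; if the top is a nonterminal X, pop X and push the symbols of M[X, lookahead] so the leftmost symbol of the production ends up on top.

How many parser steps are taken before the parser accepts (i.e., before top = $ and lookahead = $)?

step 1: stack=$ U  input=x a a x y $  — expand U → S T U
step 2: stack=$ U T S  input=x a a x y $  — expand S → x a
step 3: stack=$ U T a x  input=x a a x y $  — match x
step 4: stack=$ U T a  input=a a x y $  — match a
step 5: stack=$ U T  input=a x y $  — expand T → a x y
step 6: stack=$ U y x a  input=a x y $  — match a
step 7: stack=$ U y x  input=x y $  — match x
step 8: stack=$ U y  input=y $  — match y
step 9: stack=$ U  input=$  — expand U → ε
Accept reached after 9 steps.

9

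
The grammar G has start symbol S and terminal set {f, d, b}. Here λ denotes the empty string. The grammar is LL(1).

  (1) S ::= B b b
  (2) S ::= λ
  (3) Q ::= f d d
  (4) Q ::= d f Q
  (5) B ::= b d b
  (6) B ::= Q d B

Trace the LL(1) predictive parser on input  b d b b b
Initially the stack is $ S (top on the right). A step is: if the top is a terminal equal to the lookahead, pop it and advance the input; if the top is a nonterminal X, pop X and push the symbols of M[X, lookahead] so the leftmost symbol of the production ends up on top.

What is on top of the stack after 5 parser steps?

b

step 1: stack=$ S  input=b d b b b $  — expand S ::= B b b
step 2: stack=$ b b B  input=b d b b b $  — expand B ::= b d b
step 3: stack=$ b b b d b  input=b d b b b $  — match b
step 4: stack=$ b b b d  input=d b b b $  — match d
step 5: stack=$ b b b  input=b b b $  — match b
Stack after step 5: $ b b (top = b).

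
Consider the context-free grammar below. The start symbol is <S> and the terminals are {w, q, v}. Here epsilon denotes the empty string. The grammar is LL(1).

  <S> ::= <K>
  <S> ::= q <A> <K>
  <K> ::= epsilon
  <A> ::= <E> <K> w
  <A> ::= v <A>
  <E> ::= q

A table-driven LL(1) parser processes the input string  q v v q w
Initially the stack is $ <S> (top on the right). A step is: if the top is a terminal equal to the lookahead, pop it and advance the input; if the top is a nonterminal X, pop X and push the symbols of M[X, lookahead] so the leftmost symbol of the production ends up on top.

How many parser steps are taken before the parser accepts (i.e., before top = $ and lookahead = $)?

12

step 1: stack=$ <S>  input=q v v q w $  — expand <S> ::= q <A> <K>
step 2: stack=$ <K> <A> q  input=q v v q w $  — match q
step 3: stack=$ <K> <A>  input=v v q w $  — expand <A> ::= v <A>
step 4: stack=$ <K> <A> v  input=v v q w $  — match v
step 5: stack=$ <K> <A>  input=v q w $  — expand <A> ::= v <A>
step 6: stack=$ <K> <A> v  input=v q w $  — match v
step 7: stack=$ <K> <A>  input=q w $  — expand <A> ::= <E> <K> w
step 8: stack=$ <K> w <K> <E>  input=q w $  — expand <E> ::= q
step 9: stack=$ <K> w <K> q  input=q w $  — match q
step 10: stack=$ <K> w <K>  input=w $  — expand <K> ::= epsilon
step 11: stack=$ <K> w  input=w $  — match w
step 12: stack=$ <K>  input=$  — expand <K> ::= epsilon
Accept reached after 12 steps.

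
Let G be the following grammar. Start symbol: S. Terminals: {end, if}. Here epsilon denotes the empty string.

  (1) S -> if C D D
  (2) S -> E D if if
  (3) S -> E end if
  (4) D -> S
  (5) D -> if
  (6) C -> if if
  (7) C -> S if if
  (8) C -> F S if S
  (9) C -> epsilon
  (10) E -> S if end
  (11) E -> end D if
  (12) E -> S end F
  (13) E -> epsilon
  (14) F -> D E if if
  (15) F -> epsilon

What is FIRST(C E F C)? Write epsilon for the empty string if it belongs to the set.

{epsilon, end, if}

FIRST(S) = {end, if}  (via E D if if, E end if)
FIRST(D) = {end, if}  (via S)
FIRST(E) = {epsilon, end, if}  (via S if end, S end F)
FIRST(F) = {epsilon, end, if}  (via D E if if)
FIRST(C) = {epsilon, end, if}  (via S if if, F S if S)
FIRST(C E F C): take FIRST of each symbol in turn, carrying on past any symbol whose FIRST contains epsilon; result {epsilon, end, if}.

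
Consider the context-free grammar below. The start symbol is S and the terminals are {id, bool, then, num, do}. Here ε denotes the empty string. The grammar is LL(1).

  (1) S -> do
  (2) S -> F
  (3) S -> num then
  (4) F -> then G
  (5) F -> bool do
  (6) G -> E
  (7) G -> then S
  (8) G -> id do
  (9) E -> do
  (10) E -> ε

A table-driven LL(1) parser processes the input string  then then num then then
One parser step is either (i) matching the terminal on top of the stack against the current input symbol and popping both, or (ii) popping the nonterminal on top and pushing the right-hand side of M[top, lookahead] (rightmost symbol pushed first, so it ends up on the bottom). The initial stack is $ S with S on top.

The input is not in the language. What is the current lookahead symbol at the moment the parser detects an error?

then

step 1: stack=$ S  input=then then num then then $  — expand S -> F
step 2: stack=$ F  input=then then num then then $  — expand F -> then G
step 3: stack=$ G then  input=then then num then then $  — match then
step 4: stack=$ G  input=then num then then $  — expand G -> then S
step 5: stack=$ S then  input=then num then then $  — match then
step 6: stack=$ S  input=num then then $  — expand S -> num then
step 7: stack=$ then num  input=num then then $  — match num
step 8: stack=$ then  input=then then $  — match then
step 9: stack=$  input=then $  — error: stack empty but input remains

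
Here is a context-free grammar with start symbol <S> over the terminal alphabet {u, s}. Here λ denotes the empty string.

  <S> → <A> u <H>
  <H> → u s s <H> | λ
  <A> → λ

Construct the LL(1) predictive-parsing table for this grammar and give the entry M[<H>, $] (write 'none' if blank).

FIRST(<H>) = {λ, u}
FIRST(<A>) = {λ}
FIRST(<S>) = {u}  (via <A> u <H>)
FOLLOW(<S>) includes $ since <S> is the start symbol.
FOLLOW(<S>): <S> appears on no right-hand side. Thus FOLLOW(<S>) = {$}.
FOLLOW(<H>): in <S>→<A> u <H>, the suffix after <H> is empty, so FOLLOW(<H>) ⊇ FOLLOW(<S>) = {$}; in <H>→u s s <H>, the suffix after <H> is empty (adds nothing new). Thus FOLLOW(<H>) = {$}.
For <H> → u s s <H>: FIRST(u s s <H>) = {u}, so it goes in M[<H>, t] for t ∈ {u}.
For <H> → λ: FIRST(λ) = {λ}, so it goes in M[<H>, t] for t ∈ {}; since λ ∈ FIRST, also for every t ∈ FOLLOW(<H>) = {$}.

<H> → λ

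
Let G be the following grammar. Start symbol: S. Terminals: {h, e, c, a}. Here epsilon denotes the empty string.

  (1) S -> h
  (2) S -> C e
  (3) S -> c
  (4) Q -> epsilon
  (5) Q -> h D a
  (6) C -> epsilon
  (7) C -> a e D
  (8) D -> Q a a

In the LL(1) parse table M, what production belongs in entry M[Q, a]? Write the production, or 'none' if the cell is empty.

FIRST(Q) = {epsilon, h}
FIRST(C) = {epsilon, a}
FIRST(S) = {a, c, e, h}  (via C e)
FIRST(D) = {a, h}  (via Q a a)
FOLLOW(S) includes $ since S is the start symbol.
FOLLOW(Q): in D->Q a a, Q is followed by a a with FIRST {a}. Thus FOLLOW(Q) = {a}.
For Q -> epsilon: FIRST(epsilon) = {epsilon}, so it goes in M[Q, t] for t ∈ {}; since epsilon ∈ FIRST, also for every t ∈ FOLLOW(Q) = {a}.
For Q -> h D a: FIRST(h D a) = {h}, so it goes in M[Q, t] for t ∈ {h}.

Q -> epsilon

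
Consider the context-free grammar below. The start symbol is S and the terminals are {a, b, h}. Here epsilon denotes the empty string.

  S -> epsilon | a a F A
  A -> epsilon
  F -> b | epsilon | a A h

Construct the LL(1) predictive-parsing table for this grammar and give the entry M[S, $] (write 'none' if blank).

FIRST(S): from S->epsilon we get {epsilon}; from S->a a F A we get {a}. So FIRST(S) = {epsilon, a}.
FIRST(A): from A->epsilon we get {epsilon}. So FIRST(A) = {epsilon}.
FIRST(F): from F->b we get {b}; from F->epsilon we get {epsilon}; from F->a A h we get {a}. So FIRST(F) = {epsilon, a, b}.
FOLLOW(S) includes $ since S is the start symbol.
FOLLOW(S): S appears on no right-hand side. Thus FOLLOW(S) = {$}.
For S -> epsilon: FIRST(epsilon) = {epsilon}, so it goes in M[S, t] for t ∈ {}; since epsilon ∈ FIRST, also for every t ∈ FOLLOW(S) = {$}.
For S -> a a F A: FIRST(a a F A) = {a}, so it goes in M[S, t] for t ∈ {a}.

S -> epsilon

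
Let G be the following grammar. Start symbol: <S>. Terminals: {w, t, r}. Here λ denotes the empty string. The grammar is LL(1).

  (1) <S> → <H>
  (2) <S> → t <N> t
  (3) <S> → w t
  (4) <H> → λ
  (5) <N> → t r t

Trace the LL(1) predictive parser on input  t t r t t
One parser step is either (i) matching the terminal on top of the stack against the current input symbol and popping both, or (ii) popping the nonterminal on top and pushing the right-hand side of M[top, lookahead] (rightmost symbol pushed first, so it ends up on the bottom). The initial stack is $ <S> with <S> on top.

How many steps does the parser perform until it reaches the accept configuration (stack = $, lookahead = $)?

     Stack      Input        Action
  1  $ <S>      t t r t t $  expand <S> → t <N> t
  2  $ t <N> t  t t r t t $  match t
  3  $ t <N>    t r t t $    expand <N> → t r t
  4  $ t t r t  t r t t $    match t
  5  $ t t r    r t t $      match r
  6  $ t t      t t $        match t
  7  $ t        t $          match t
Accept reached after 7 steps.

7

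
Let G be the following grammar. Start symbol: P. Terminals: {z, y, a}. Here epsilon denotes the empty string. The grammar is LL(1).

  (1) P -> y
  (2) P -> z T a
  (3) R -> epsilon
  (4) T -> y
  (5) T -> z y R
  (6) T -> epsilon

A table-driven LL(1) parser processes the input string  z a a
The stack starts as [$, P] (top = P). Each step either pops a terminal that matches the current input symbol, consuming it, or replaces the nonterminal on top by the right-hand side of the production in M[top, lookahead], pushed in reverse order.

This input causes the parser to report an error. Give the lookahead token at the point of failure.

     Stack    Input    Action
  1  $ P      z a a $  expand P -> z T a
  2  $ a T z  z a a $  match z
  3  $ a T    a a $    expand T -> epsilon
  4  $ a      a a $    match a
  5  $        a $      error: stack empty but input remains

a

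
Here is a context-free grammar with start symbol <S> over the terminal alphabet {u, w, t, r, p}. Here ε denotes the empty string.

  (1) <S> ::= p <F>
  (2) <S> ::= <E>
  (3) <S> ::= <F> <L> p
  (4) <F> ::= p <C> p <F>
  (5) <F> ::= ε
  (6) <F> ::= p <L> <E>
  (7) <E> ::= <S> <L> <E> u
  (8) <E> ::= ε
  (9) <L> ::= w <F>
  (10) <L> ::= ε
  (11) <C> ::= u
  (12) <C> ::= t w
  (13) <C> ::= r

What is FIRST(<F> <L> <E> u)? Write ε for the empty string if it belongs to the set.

{p, u, w}

FIRST(<F>): from <F>::=p <C> p <F> we get {p}; from <F>::=ε we get {ε}; from <F>::=p <L> <E> we get {p}. So FIRST(<F>) = {ε, p}.
FIRST(<L>): from <L>::=w <F> we get {w}; from <L>::=ε we get {ε}. So FIRST(<L>) = {ε, w}.
FIRST(<C>): from <C>::=u we get {u}; from <C>::=t w we get {t}; from <C>::=r we get {r}. So FIRST(<C>) = {r, t, u}.
FIRST(<S>): from <S>::=p <F> we get {p}; from <S>::=<E> we get {ε, p, u, w}; from <S>::=<F> <L> p we get {p, w}. So FIRST(<S>) = {ε, p, u, w}.
FIRST(<E>): from <E>::=<S> <L> <E> u we get {p, u, w}; from <E>::=ε we get {ε}. So FIRST(<E>) = {ε, p, u, w}.
FIRST(<F> <L> <E> u): take FIRST of each symbol in turn, carrying on past any symbol whose FIRST contains ε; result {p, u, w}.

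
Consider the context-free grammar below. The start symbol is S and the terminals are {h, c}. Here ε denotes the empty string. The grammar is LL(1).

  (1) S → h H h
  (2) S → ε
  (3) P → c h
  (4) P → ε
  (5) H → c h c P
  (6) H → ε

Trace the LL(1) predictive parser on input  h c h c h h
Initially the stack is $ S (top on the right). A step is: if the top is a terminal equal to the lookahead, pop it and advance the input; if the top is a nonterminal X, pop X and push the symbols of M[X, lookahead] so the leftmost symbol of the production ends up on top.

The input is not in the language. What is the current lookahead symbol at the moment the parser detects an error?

step 1: stack=$ S  input=h c h c h h $  — expand S → h H h
step 2: stack=$ h H h  input=h c h c h h $  — match h
step 3: stack=$ h H  input=c h c h h $  — expand H → c h c P
step 4: stack=$ h P c h c  input=c h c h h $  — match c
step 5: stack=$ h P c h  input=h c h h $  — match h
step 6: stack=$ h P c  input=c h h $  — match c
step 7: stack=$ h P  input=h h $  — expand P → ε
step 8: stack=$ h  input=h h $  — match h
step 9: stack=$  input=h $  — error: stack empty but input remains

h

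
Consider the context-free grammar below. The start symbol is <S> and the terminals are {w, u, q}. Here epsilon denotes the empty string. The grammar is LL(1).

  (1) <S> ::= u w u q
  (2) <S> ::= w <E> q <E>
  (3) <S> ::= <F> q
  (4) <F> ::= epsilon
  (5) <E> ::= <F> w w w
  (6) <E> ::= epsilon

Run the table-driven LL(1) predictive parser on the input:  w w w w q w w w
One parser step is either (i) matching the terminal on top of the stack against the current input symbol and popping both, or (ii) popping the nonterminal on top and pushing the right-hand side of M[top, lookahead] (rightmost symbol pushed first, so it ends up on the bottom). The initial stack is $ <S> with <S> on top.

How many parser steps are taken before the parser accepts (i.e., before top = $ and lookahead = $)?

13

step 1: stack=$ <S>  input=w w w w q w w w $  — expand <S> ::= w <E> q <E>
step 2: stack=$ <E> q <E> w  input=w w w w q w w w $  — match w
step 3: stack=$ <E> q <E>  input=w w w q w w w $  — expand <E> ::= <F> w w w
step 4: stack=$ <E> q w w w <F>  input=w w w q w w w $  — expand <F> ::= epsilon
step 5: stack=$ <E> q w w w  input=w w w q w w w $  — match w
step 6: stack=$ <E> q w w  input=w w q w w w $  — match w
step 7: stack=$ <E> q w  input=w q w w w $  — match w
step 8: stack=$ <E> q  input=q w w w $  — match q
step 9: stack=$ <E>  input=w w w $  — expand <E> ::= <F> w w w
step 10: stack=$ w w w <F>  input=w w w $  — expand <F> ::= epsilon
step 11: stack=$ w w w  input=w w w $  — match w
step 12: stack=$ w w  input=w w $  — match w
step 13: stack=$ w  input=w $  — match w
Accept reached after 13 steps.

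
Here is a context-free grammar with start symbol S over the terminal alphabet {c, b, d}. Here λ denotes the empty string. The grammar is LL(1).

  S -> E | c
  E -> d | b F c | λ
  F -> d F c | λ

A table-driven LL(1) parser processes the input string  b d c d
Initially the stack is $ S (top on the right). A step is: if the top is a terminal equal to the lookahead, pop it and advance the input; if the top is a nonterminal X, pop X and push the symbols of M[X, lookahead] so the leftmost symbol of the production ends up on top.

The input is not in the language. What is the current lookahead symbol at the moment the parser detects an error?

     Stack      Input      Action
  1  $ S        b d c d $  expand S -> E
  2  $ E        b d c d $  expand E -> b F c
  3  $ c F b    b d c d $  match b
  4  $ c F      d c d $    expand F -> d F c
  5  $ c c F d  d c d $    match d
  6  $ c c F    c d $      expand F -> λ
  7  $ c c      c d $      match c
  8  $ c        d $        error: top is terminal c but lookahead is d

d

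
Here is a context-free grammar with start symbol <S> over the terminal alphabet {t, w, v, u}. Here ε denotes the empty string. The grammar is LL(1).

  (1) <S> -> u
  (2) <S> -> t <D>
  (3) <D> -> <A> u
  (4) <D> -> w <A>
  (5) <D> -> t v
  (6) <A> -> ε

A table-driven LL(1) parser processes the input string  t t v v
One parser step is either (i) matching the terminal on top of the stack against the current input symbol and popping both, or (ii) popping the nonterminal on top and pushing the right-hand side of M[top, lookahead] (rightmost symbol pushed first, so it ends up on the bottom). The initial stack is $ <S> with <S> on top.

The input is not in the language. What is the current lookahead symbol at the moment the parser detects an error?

v

step 1: stack=$ <S>  input=t t v v $  — expand <S> -> t <D>
step 2: stack=$ <D> t  input=t t v v $  — match t
step 3: stack=$ <D>  input=t v v $  — expand <D> -> t v
step 4: stack=$ v t  input=t v v $  — match t
step 5: stack=$ v  input=v v $  — match v
step 6: stack=$  input=v $  — error: stack empty but input remains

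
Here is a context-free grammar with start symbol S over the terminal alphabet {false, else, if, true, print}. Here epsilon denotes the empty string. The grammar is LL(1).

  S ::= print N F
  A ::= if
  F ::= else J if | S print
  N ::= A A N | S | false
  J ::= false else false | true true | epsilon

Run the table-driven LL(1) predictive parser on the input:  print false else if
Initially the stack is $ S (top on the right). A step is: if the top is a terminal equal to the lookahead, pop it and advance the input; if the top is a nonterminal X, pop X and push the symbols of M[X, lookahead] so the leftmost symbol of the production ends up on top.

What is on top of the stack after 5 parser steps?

else

step 1: stack=$ S  input=print false else if $  — expand S ::= print N F
step 2: stack=$ F N print  input=print false else if $  — match print
step 3: stack=$ F N  input=false else if $  — expand N ::= false
step 4: stack=$ F false  input=false else if $  — match false
step 5: stack=$ F  input=else if $  — expand F ::= else J if
Stack after step 5: $ if J else (top = else).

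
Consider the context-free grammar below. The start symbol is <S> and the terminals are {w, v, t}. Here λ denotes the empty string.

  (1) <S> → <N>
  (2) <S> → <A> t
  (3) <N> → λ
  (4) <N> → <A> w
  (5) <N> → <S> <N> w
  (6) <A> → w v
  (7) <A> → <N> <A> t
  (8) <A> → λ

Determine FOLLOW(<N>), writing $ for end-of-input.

FIRST(<S>) = {λ, t, w}  (via <N>, <A> t)
FIRST(<N>) = {λ, t, w}  (via <A> w, <S> <N> w)
FIRST(<A>) = {λ, t, w}  (via <N> <A> t)
FOLLOW(<S>) includes $ since <S> is the start symbol.
FOLLOW(<S>): in <N>→<S> <N> w, <S> is followed by <N> w with FIRST {t, w}. Thus FOLLOW(<S>) = {$, t, w}.
FOLLOW(<N>): in <S>→<N>, the suffix after <N> is empty, so FOLLOW(<N>) ⊇ FOLLOW(<S>) = {$, t, w}; in <N>→<S> <N> w, <N> is followed by w with FIRST {w}; in <A>→<N> <A> t, <N> is followed by <A> t with FIRST {t, w}. Thus FOLLOW(<N>) = {$, t, w}.
FOLLOW(<A>): in <S>→<A> t, <A> is followed by t with FIRST {t}; in <N>→<A> w, <A> is followed by w with FIRST {w}; in <A>→<N> <A> t, <A> is followed by t with FIRST {t}. Thus FOLLOW(<A>) = {t, w}.

{$, t, w}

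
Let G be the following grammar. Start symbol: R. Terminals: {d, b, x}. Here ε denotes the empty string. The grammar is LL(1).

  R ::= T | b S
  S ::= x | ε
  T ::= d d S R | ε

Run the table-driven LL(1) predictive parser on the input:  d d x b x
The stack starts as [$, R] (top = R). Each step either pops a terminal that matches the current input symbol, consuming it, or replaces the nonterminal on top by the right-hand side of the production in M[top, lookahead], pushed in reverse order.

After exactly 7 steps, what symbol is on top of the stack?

b

step 1: stack=$ R  input=d d x b x $  — expand R ::= T
step 2: stack=$ T  input=d d x b x $  — expand T ::= d d S R
step 3: stack=$ R S d d  input=d d x b x $  — match d
step 4: stack=$ R S d  input=d x b x $  — match d
step 5: stack=$ R S  input=x b x $  — expand S ::= x
step 6: stack=$ R x  input=x b x $  — match x
step 7: stack=$ R  input=b x $  — expand R ::= b S
Stack after step 7: $ S b (top = b).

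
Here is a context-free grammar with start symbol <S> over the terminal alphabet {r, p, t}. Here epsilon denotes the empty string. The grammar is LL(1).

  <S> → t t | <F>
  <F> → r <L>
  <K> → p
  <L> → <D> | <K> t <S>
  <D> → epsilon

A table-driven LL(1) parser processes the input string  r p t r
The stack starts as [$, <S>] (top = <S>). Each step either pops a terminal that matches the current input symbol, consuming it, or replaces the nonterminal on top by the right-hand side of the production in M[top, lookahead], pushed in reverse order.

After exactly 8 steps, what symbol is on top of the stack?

step 1: stack=$ <S>  input=r p t r $  — expand <S> → <F>
step 2: stack=$ <F>  input=r p t r $  — expand <F> → r <L>
step 3: stack=$ <L> r  input=r p t r $  — match r
step 4: stack=$ <L>  input=p t r $  — expand <L> → <K> t <S>
step 5: stack=$ <S> t <K>  input=p t r $  — expand <K> → p
step 6: stack=$ <S> t p  input=p t r $  — match p
step 7: stack=$ <S> t  input=t r $  — match t
step 8: stack=$ <S>  input=r $  — expand <S> → <F>
Stack after step 8: $ <F> (top = <F>).

<F>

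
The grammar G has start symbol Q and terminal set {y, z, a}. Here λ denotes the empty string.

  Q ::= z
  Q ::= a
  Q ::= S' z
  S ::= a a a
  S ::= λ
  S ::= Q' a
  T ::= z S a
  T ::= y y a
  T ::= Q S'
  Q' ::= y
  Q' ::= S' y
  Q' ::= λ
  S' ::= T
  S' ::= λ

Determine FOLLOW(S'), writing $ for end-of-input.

FIRST(Q): from Q::=z we get {z}; from Q::=a we get {a}; from Q::=S' z we get {a, y, z}. So FIRST(Q) = {a, y, z}.
FIRST(T): from T::=z S a we get {z}; from T::=y y a we get {y}; from T::=Q S' we get {a, y, z}. So FIRST(T) = {a, y, z}.
FIRST(S'): from S'::=T we get {a, y, z}; from S'::=λ we get {λ}. So FIRST(S') = {λ, a, y, z}.
FIRST(Q'): from Q'::=y we get {y}; from Q'::=S' y we get {a, y, z}; from Q'::=λ we get {λ}. So FIRST(Q') = {λ, a, y, z}.
FIRST(S): from S::=a a a we get {a}; from S::=λ we get {λ}; from S::=Q' a we get {a, y, z}. So FIRST(S) = {λ, a, y, z}.
FOLLOW(Q) includes $ since Q is the start symbol.
FOLLOW(S): in T::=z S a, S is followed by a with FIRST {a}. Thus FOLLOW(S) = {a}.
FOLLOW(Q'): in S::=Q' a, Q' is followed by a with FIRST {a}. Thus FOLLOW(Q') = {a}.
FOLLOW(Q): in T::=Q S', Q is followed by S' with FIRST {λ, a, y, z}; in T::=Q S', the suffix after Q is nullable, so FOLLOW(Q) ⊇ FOLLOW(T) = {y, z}. Thus FOLLOW(Q) = {$, a, y, z}.
FOLLOW(T): in S'::=T, the suffix after T is empty, so FOLLOW(T) ⊇ FOLLOW(S') = {y, z}. Thus FOLLOW(T) = {y, z}.
FOLLOW(S'): in Q::=S' z, S' is followed by z with FIRST {z}; in T::=Q S', the suffix after S' is empty, so FOLLOW(S') ⊇ FOLLOW(T) = {y, z}; in Q'::=S' y, S' is followed by y with FIRST {y}. Thus FOLLOW(S') = {y, z}.

{y, z}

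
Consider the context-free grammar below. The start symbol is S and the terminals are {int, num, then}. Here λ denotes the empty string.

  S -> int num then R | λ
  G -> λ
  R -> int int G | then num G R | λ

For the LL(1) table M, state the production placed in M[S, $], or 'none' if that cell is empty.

FIRST(S) = {λ, int}
FIRST(G) = {λ}
FIRST(R) = {λ, int, then}
FOLLOW(S) includes $ since S is the start symbol.
FOLLOW(S): S appears on no right-hand side. Thus FOLLOW(S) = {$}.
For S -> int num then R: FIRST(int num then R) = {int}, so it goes in M[S, t] for t ∈ {int}.
For S -> λ: FIRST(λ) = {λ}, so it goes in M[S, t] for t ∈ {}; since λ ∈ FIRST, also for every t ∈ FOLLOW(S) = {$}.

S -> λ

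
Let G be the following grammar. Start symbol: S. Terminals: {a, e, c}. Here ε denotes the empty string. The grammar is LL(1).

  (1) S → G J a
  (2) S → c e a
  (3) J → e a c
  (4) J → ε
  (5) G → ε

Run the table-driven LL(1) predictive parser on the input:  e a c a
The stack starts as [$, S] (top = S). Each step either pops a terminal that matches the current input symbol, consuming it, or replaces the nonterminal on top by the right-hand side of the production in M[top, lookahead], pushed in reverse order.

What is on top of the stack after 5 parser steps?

c

step 1: stack=$ S  input=e a c a $  — expand S → G J a
step 2: stack=$ a J G  input=e a c a $  — expand G → ε
step 3: stack=$ a J  input=e a c a $  — expand J → e a c
step 4: stack=$ a c a e  input=e a c a $  — match e
step 5: stack=$ a c a  input=a c a $  — match a
Stack after step 5: $ a c (top = c).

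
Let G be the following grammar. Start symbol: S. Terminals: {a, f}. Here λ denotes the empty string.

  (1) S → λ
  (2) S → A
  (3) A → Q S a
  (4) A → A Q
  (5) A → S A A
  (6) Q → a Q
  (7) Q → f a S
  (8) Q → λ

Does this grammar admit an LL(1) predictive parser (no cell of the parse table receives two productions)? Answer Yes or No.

FIRST(S) = {λ, a, f}
FIRST(A) = {a, f}
FIRST(Q) = {λ, a, f}
FOLLOW(S) = {$, a, f}
FOLLOW(A) = {$, a, f}
FOLLOW(Q) = {$, a, f}
Cell M[A, a] receives both A → Q S a and A → A Q and A → S A A — the grammar is not LL(1).

No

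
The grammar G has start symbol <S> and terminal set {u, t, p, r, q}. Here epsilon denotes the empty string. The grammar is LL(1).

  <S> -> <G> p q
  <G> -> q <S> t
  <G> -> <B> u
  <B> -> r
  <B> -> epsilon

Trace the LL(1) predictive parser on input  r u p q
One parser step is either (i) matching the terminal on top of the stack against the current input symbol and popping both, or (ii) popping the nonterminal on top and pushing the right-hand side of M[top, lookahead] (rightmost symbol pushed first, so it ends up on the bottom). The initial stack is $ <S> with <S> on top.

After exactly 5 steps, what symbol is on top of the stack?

step 1: stack=$ <S>  input=r u p q $  — expand <S> -> <G> p q
step 2: stack=$ q p <G>  input=r u p q $  — expand <G> -> <B> u
step 3: stack=$ q p u <B>  input=r u p q $  — expand <B> -> r
step 4: stack=$ q p u r  input=r u p q $  — match r
step 5: stack=$ q p u  input=u p q $  — match u
Stack after step 5: $ q p (top = p).

p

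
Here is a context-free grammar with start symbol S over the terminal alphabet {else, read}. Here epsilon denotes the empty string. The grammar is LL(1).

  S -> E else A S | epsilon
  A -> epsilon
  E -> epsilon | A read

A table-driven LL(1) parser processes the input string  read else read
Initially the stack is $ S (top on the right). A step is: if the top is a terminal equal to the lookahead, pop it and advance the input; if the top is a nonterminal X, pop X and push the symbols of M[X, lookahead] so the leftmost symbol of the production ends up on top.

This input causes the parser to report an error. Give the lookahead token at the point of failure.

$

step 1: stack=$ S  input=read else read $  — expand S -> E else A S
step 2: stack=$ S A else E  input=read else read $  — expand E -> A read
step 3: stack=$ S A else read A  input=read else read $  — expand A -> epsilon
step 4: stack=$ S A else read  input=read else read $  — match read
step 5: stack=$ S A else  input=else read $  — match else
step 6: stack=$ S A  input=read $  — expand A -> epsilon
step 7: stack=$ S  input=read $  — expand S -> E else A S
step 8: stack=$ S A else E  input=read $  — expand E -> A read
step 9: stack=$ S A else read A  input=read $  — expand A -> epsilon
step 10: stack=$ S A else read  input=read $  — match read
step 11: stack=$ S A else  input=$  — error: top is terminal else but lookahead is $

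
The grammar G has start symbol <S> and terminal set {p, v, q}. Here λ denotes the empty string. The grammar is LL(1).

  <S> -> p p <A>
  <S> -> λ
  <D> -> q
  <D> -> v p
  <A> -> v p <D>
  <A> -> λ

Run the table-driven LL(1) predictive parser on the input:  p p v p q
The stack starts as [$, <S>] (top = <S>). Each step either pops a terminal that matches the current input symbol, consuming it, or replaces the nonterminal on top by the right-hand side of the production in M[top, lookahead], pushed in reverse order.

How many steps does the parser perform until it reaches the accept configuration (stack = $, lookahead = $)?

step 1: stack=$ <S>  input=p p v p q $  — expand <S> -> p p <A>
step 2: stack=$ <A> p p  input=p p v p q $  — match p
step 3: stack=$ <A> p  input=p v p q $  — match p
step 4: stack=$ <A>  input=v p q $  — expand <A> -> v p <D>
step 5: stack=$ <D> p v  input=v p q $  — match v
step 6: stack=$ <D> p  input=p q $  — match p
step 7: stack=$ <D>  input=q $  — expand <D> -> q
step 8: stack=$ q  input=q $  — match q
Accept reached after 8 steps.

8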